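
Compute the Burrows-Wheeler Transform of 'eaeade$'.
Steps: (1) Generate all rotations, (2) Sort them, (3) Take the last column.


Rotations (sorted):
  0: $eaeade -> last char: e
  1: ade$eae -> last char: e
  2: aeade$e -> last char: e
  3: de$eaea -> last char: a
  4: e$eaead -> last char: d
  5: eade$ea -> last char: a
  6: eaeade$ -> last char: $


BWT = eeeada$


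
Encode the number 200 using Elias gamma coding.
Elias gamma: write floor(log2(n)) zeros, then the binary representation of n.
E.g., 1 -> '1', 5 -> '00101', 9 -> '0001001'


num_bits = floor(log2(200)) + 1 = 8
leading_zeros = num_bits - 1 = 7
binary(200) = 11001000

Elias gamma(200) = '0000000' + '11001000' = 000000011001000 (15 bits)


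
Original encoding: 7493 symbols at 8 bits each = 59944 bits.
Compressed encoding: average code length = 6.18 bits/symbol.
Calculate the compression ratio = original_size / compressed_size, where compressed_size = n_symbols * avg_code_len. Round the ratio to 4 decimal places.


original_size = n_symbols * orig_bits = 7493 * 8 = 59944 bits
compressed_size = n_symbols * avg_code_len = 7493 * 6.18 = 46306.74 bits
ratio = original_size / compressed_size = 59944 / 46306.74 = 1.2945

Compression ratio = 1.2945


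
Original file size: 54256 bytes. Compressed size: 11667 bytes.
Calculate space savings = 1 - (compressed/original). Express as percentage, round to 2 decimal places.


ratio = compressed/original = 11667/54256 = 0.215036
savings = 1 - ratio = 1 - 0.215036 = 0.784964
as a percentage: 0.784964 * 100 = 78.5%

Space savings = 1 - 11667/54256 = 78.5%


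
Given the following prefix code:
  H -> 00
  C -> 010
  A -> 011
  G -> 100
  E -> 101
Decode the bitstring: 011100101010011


Decoding step by step:
Bits 011 -> A
Bits 100 -> G
Bits 101 -> E
Bits 010 -> C
Bits 011 -> A


Decoded message: AGECA


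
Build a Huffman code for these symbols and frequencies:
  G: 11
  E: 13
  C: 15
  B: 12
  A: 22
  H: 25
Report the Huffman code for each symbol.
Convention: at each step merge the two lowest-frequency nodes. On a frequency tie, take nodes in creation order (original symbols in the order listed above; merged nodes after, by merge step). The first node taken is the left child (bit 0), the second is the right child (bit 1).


Huffman tree construction:
Step 1: Merge G(11) + B(12) = 23
Step 2: Merge E(13) + C(15) = 28
Step 3: Merge A(22) + (G+B)(23) = 45
Step 4: Merge H(25) + (E+C)(28) = 53
Step 5: Merge (A+(G+B))(45) + (H+(E+C))(53) = 98
Read each symbol's code off the tree from the root (left child = 0, right child = 1).

Codes:
  G: 010 (length 3)
  E: 110 (length 3)
  C: 111 (length 3)
  B: 011 (length 3)
  A: 00 (length 2)
  H: 10 (length 2)
Average code length: 247/98 = 2.5204 bits/symbol


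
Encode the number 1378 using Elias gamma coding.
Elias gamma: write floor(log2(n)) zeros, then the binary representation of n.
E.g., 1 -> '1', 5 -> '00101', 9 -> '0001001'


num_bits = floor(log2(1378)) + 1 = 11
leading_zeros = num_bits - 1 = 10
binary(1378) = 10101100010

Elias gamma(1378) = '0000000000' + '10101100010' = 000000000010101100010 (21 bits)


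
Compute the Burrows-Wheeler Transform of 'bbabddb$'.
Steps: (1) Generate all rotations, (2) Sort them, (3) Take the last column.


Rotations (sorted):
  0: $bbabddb -> last char: b
  1: abddb$bb -> last char: b
  2: b$bbabdd -> last char: d
  3: babddb$b -> last char: b
  4: bbabddb$ -> last char: $
  5: bddb$bba -> last char: a
  6: db$bbabd -> last char: d
  7: ddb$bbab -> last char: b


BWT = bbdb$adb


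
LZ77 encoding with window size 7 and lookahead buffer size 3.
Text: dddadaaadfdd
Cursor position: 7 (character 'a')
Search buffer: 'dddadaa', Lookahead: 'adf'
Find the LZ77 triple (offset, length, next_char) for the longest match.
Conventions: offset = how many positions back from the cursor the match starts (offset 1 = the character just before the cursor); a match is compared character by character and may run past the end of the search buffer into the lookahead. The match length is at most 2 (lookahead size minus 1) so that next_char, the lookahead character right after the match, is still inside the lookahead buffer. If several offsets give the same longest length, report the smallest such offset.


Try each offset into the search buffer:
  offset=1 (pos 6, char 'a'): match length 1
  offset=2 (pos 5, char 'a'): match length 1
  offset=3 (pos 4, char 'd'): match length 0
  offset=4 (pos 3, char 'a'): match length 2
  offset=5 (pos 2, char 'd'): match length 0
  offset=6 (pos 1, char 'd'): match length 0
  offset=7 (pos 0, char 'd'): match length 0
Longest match has length 2 at offset 4.
next_char = character at position 7 + 2 = 9 -> 'f'

Best match: offset=4, length=2 (matching 'ad' starting at position 3)
LZ77 triple: (4, 2, 'f')


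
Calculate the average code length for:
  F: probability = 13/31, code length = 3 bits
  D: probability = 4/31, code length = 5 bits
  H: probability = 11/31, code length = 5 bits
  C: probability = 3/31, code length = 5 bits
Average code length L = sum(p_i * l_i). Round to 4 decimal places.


Weighted contributions p_i * l_i:
  F: (13/31) * 3 = 39/31
  D: (4/31) * 5 = 20/31
  H: (11/31) * 5 = 55/31
  C: (3/31) * 5 = 15/31
Sum = (39 + 20 + 55 + 15)/31 = 129/31

L = 129/31 = 4.1613 bits/symbol


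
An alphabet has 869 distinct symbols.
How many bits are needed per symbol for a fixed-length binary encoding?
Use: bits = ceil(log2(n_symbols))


log2(869) = 9.7632
Bracket: 2^9 = 512 < 869 <= 2^10 = 1024
So ceil(log2(869)) = 10

bits = ceil(log2(869)) = ceil(9.7632) = 10 bits


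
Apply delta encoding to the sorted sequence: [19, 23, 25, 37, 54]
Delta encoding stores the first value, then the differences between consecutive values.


First value: 19
Deltas:
  23 - 19 = 4
  25 - 23 = 2
  37 - 25 = 12
  54 - 37 = 17


Delta encoded: [19, 4, 2, 12, 17]


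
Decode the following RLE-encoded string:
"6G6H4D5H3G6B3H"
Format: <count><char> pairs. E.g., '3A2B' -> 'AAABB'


Expanding each <count><char> pair:
  6G -> 'GGGGGG'
  6H -> 'HHHHHH'
  4D -> 'DDDD'
  5H -> 'HHHHH'
  3G -> 'GGG'
  6B -> 'BBBBBB'
  3H -> 'HHH'

Decoded = GGGGGGHHHHHHDDDDHHHHHGGGBBBBBBHHH


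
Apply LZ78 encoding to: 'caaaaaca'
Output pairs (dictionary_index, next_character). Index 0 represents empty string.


LZ78 encoding steps:
Dictionary: {0: ''}
Step 1: w='' (idx 0), next='c' -> output (0, 'c'), add 'c' as idx 1
Step 2: w='' (idx 0), next='a' -> output (0, 'a'), add 'a' as idx 2
Step 3: w='a' (idx 2), next='a' -> output (2, 'a'), add 'aa' as idx 3
Step 4: w='aa' (idx 3), next='c' -> output (3, 'c'), add 'aac' as idx 4
Step 5: w='a' (idx 2), end of input -> output (2, '')


Encoded: [(0, 'c'), (0, 'a'), (2, 'a'), (3, 'c'), (2, '')]


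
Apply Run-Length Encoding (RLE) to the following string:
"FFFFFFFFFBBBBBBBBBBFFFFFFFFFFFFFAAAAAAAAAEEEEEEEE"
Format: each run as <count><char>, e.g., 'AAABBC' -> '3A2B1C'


Scanning runs left to right:
  i=0: run of 'F' x 9 -> '9F'
  i=9: run of 'B' x 10 -> '10B'
  i=19: run of 'F' x 13 -> '13F'
  i=32: run of 'A' x 9 -> '9A'
  i=41: run of 'E' x 8 -> '8E'

RLE = 9F10B13F9A8E


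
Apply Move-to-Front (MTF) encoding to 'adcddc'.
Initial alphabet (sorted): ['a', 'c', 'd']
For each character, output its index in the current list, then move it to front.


MTF encoding:
'a': index 0 in ['a', 'c', 'd'] -> ['a', 'c', 'd']
'd': index 2 in ['a', 'c', 'd'] -> ['d', 'a', 'c']
'c': index 2 in ['d', 'a', 'c'] -> ['c', 'd', 'a']
'd': index 1 in ['c', 'd', 'a'] -> ['d', 'c', 'a']
'd': index 0 in ['d', 'c', 'a'] -> ['d', 'c', 'a']
'c': index 1 in ['d', 'c', 'a'] -> ['c', 'd', 'a']


Output: [0, 2, 2, 1, 0, 1]


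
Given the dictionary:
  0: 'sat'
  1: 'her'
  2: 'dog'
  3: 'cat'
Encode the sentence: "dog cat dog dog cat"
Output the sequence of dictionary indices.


Look up each word in the dictionary:
  'dog' -> 2
  'cat' -> 3
  'dog' -> 2
  'dog' -> 2
  'cat' -> 3

Encoded: [2, 3, 2, 2, 3]


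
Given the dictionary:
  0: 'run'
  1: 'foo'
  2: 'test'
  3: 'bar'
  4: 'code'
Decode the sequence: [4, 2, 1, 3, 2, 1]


Look up each index in the dictionary:
  4 -> 'code'
  2 -> 'test'
  1 -> 'foo'
  3 -> 'bar'
  2 -> 'test'
  1 -> 'foo'

Decoded: "code test foo bar test foo"


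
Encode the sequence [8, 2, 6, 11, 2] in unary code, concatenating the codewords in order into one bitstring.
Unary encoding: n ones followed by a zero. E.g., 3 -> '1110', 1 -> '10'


Encode each number as n ones followed by a terminating 0:
  8 -> 111111110 (9 bits)
  2 -> 110 (3 bits)
  6 -> 1111110 (7 bits)
  11 -> 111111111110 (12 bits)
  2 -> 110 (3 bits)
Total length = 9 + 3 + 7 + 12 + 3 = 34 bits.

Unary([8, 2, 6, 11, 2]) = 1111111101101111110111111111110110 (34 bits)


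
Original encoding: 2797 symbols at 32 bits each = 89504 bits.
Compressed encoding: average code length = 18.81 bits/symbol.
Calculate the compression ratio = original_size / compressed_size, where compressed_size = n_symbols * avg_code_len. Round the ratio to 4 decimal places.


original_size = n_symbols * orig_bits = 2797 * 32 = 89504 bits
compressed_size = n_symbols * avg_code_len = 2797 * 18.81 = 52611.57 bits
ratio = original_size / compressed_size = 89504 / 52611.57 = 1.7012

Compression ratio = 1.7012


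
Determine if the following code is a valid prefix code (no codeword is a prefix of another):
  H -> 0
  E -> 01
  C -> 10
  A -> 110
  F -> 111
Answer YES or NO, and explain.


Checking each pair (does one codeword prefix another?):
  H='0' vs E='01': prefix -- VIOLATION

NO -- this is NOT a valid prefix code. H (0) is a prefix of E (01).


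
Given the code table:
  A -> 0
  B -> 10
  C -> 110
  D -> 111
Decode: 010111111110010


Decoding:
0 -> A
10 -> B
111 -> D
111 -> D
110 -> C
0 -> A
10 -> B


Result: ABDDCAB


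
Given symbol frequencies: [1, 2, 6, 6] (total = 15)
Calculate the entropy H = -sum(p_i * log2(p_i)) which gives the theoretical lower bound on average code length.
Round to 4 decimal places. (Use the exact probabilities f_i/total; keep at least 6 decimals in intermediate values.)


Per-symbol terms -p_i * log2(p_i) with p_i = f_i/15:
  p = 1/15 = 0.066667: log2(p) = -3.906891, -p*log2(p) = 0.260459
  p = 2/15 = 0.133333: log2(p) = -2.906891, -p*log2(p) = 0.387585
  p = 6/15 = 0.400000: log2(p) = -1.321928, -p*log2(p) = 0.528771
  p = 6/15 = 0.400000: log2(p) = -1.321928, -p*log2(p) = 0.528771
H = 0.260459 + 0.387585 + 0.528771 + 0.528771 = 1.705586

H = 1.7056 bits/symbol


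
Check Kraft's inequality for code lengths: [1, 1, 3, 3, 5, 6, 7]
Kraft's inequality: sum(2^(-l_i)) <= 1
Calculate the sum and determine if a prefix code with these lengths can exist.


Sum = 2^(-1) + 2^(-1) + 2^(-3) + 2^(-3) + 2^(-5) + 2^(-6) + 2^(-7)
    = 0.5 + 0.5 + 0.125 + 0.125 + 0.03125 + 0.015625 + 0.0078125
    = 167/128 = 1.3046875
Since 1.3046875 > 1, Kraft's inequality is NOT satisfied.
A prefix code with these lengths CANNOT exist.

Kraft sum = 1.3046875. Not satisfied.


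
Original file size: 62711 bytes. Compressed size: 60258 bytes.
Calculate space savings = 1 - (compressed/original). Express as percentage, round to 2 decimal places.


ratio = compressed/original = 60258/62711 = 0.960884
savings = 1 - ratio = 1 - 0.960884 = 0.039116
as a percentage: 0.039116 * 100 = 3.91%

Space savings = 1 - 60258/62711 = 3.91%


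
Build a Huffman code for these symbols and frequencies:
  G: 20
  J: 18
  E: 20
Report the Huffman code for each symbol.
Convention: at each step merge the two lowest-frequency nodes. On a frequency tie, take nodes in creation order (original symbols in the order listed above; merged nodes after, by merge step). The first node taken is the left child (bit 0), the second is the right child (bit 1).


Huffman tree construction:
Step 1: Merge J(18) + G(20) = 38
Step 2: Merge E(20) + (J+G)(38) = 58
Read each symbol's code off the tree from the root (left child = 0, right child = 1).

Codes:
  G: 11 (length 2)
  J: 10 (length 2)
  E: 0 (length 1)
Average code length: 96/58 = 1.6552 bits/symbol


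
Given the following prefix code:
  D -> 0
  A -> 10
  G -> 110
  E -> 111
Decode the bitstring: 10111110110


Decoding step by step:
Bits 10 -> A
Bits 111 -> E
Bits 110 -> G
Bits 110 -> G


Decoded message: AEGG


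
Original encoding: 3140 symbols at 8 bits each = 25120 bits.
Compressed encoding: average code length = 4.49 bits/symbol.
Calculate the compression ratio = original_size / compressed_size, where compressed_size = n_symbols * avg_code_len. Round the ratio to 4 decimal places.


original_size = n_symbols * orig_bits = 3140 * 8 = 25120 bits
compressed_size = n_symbols * avg_code_len = 3140 * 4.49 = 14098.6 bits
ratio = original_size / compressed_size = 25120 / 14098.6 = 1.7817

Compression ratio = 1.7817


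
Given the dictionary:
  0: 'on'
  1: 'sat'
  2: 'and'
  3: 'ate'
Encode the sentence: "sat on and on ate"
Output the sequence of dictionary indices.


Look up each word in the dictionary:
  'sat' -> 1
  'on' -> 0
  'and' -> 2
  'on' -> 0
  'ate' -> 3

Encoded: [1, 0, 2, 0, 3]


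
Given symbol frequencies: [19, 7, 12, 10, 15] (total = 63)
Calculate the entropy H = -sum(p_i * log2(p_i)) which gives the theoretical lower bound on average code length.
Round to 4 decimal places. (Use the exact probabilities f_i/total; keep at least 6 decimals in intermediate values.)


Per-symbol terms -p_i * log2(p_i) with p_i = f_i/63:
  p = 19/63 = 0.301587: log2(p) = -1.729352, -p*log2(p) = 0.521551
  p = 7/63 = 0.111111: log2(p) = -3.169925, -p*log2(p) = 0.352214
  p = 12/63 = 0.190476: log2(p) = -2.392317, -p*log2(p) = 0.455680
  p = 10/63 = 0.158730: log2(p) = -2.655352, -p*log2(p) = 0.421484
  p = 15/63 = 0.238095: log2(p) = -2.070389, -p*log2(p) = 0.492950
H = 0.521551 + 0.352214 + 0.455680 + 0.421484 + 0.492950 = 2.243879

H = 2.2439 bits/symbol


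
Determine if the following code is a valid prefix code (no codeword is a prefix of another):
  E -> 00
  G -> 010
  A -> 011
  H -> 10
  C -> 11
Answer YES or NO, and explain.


Checking each pair (does one codeword prefix another?):
  E='00' vs G='010': no prefix
  E='00' vs A='011': no prefix
  E='00' vs H='10': no prefix
  E='00' vs C='11': no prefix
  G='010' vs E='00': no prefix
  G='010' vs A='011': no prefix
  G='010' vs H='10': no prefix
  G='010' vs C='11': no prefix
  A='011' vs E='00': no prefix
  A='011' vs G='010': no prefix
  A='011' vs H='10': no prefix
  A='011' vs C='11': no prefix
  H='10' vs E='00': no prefix
  H='10' vs G='010': no prefix
  H='10' vs A='011': no prefix
  H='10' vs C='11': no prefix
  C='11' vs E='00': no prefix
  C='11' vs G='010': no prefix
  C='11' vs A='011': no prefix
  C='11' vs H='10': no prefix
No violation found over all pairs.

YES -- this is a valid prefix code. No codeword is a prefix of any other codeword.


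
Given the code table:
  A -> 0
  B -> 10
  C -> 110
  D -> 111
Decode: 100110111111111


Decoding:
10 -> B
0 -> A
110 -> C
111 -> D
111 -> D
111 -> D


Result: BACDDD


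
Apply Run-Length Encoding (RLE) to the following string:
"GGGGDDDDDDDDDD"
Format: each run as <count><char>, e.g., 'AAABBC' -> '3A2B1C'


Scanning runs left to right:
  i=0: run of 'G' x 4 -> '4G'
  i=4: run of 'D' x 10 -> '10D'

RLE = 4G10D


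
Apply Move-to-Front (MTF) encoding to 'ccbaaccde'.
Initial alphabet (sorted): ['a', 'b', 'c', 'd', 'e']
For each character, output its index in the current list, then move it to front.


MTF encoding:
'c': index 2 in ['a', 'b', 'c', 'd', 'e'] -> ['c', 'a', 'b', 'd', 'e']
'c': index 0 in ['c', 'a', 'b', 'd', 'e'] -> ['c', 'a', 'b', 'd', 'e']
'b': index 2 in ['c', 'a', 'b', 'd', 'e'] -> ['b', 'c', 'a', 'd', 'e']
'a': index 2 in ['b', 'c', 'a', 'd', 'e'] -> ['a', 'b', 'c', 'd', 'e']
'a': index 0 in ['a', 'b', 'c', 'd', 'e'] -> ['a', 'b', 'c', 'd', 'e']
'c': index 2 in ['a', 'b', 'c', 'd', 'e'] -> ['c', 'a', 'b', 'd', 'e']
'c': index 0 in ['c', 'a', 'b', 'd', 'e'] -> ['c', 'a', 'b', 'd', 'e']
'd': index 3 in ['c', 'a', 'b', 'd', 'e'] -> ['d', 'c', 'a', 'b', 'e']
'e': index 4 in ['d', 'c', 'a', 'b', 'e'] -> ['e', 'd', 'c', 'a', 'b']


Output: [2, 0, 2, 2, 0, 2, 0, 3, 4]


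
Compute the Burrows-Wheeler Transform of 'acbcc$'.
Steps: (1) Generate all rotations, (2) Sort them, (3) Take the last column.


Rotations (sorted):
  0: $acbcc -> last char: c
  1: acbcc$ -> last char: $
  2: bcc$ac -> last char: c
  3: c$acbc -> last char: c
  4: cbcc$a -> last char: a
  5: cc$acb -> last char: b


BWT = c$ccab


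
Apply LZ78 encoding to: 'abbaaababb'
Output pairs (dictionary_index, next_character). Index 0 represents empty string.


LZ78 encoding steps:
Dictionary: {0: ''}
Step 1: w='' (idx 0), next='a' -> output (0, 'a'), add 'a' as idx 1
Step 2: w='' (idx 0), next='b' -> output (0, 'b'), add 'b' as idx 2
Step 3: w='b' (idx 2), next='a' -> output (2, 'a'), add 'ba' as idx 3
Step 4: w='a' (idx 1), next='a' -> output (1, 'a'), add 'aa' as idx 4
Step 5: w='ba' (idx 3), next='b' -> output (3, 'b'), add 'bab' as idx 5
Step 6: w='b' (idx 2), end of input -> output (2, '')


Encoded: [(0, 'a'), (0, 'b'), (2, 'a'), (1, 'a'), (3, 'b'), (2, '')]


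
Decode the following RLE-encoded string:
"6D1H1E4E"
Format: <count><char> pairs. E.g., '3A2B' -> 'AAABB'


Expanding each <count><char> pair:
  6D -> 'DDDDDD'
  1H -> 'H'
  1E -> 'E'
  4E -> 'EEEE'

Decoded = DDDDDDHEEEEE


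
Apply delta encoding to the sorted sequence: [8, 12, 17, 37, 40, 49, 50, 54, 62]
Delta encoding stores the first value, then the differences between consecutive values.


First value: 8
Deltas:
  12 - 8 = 4
  17 - 12 = 5
  37 - 17 = 20
  40 - 37 = 3
  49 - 40 = 9
  50 - 49 = 1
  54 - 50 = 4
  62 - 54 = 8


Delta encoded: [8, 4, 5, 20, 3, 9, 1, 4, 8]


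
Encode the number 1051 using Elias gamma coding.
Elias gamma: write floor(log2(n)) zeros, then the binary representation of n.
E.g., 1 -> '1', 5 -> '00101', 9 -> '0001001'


num_bits = floor(log2(1051)) + 1 = 11
leading_zeros = num_bits - 1 = 10
binary(1051) = 10000011011

Elias gamma(1051) = '0000000000' + '10000011011' = 000000000010000011011 (21 bits)


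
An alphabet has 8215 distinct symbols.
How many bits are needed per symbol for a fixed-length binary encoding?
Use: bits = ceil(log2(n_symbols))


log2(8215) = 13.004
Bracket: 2^13 = 8192 < 8215 <= 2^14 = 16384
So ceil(log2(8215)) = 14

bits = ceil(log2(8215)) = ceil(13.004) = 14 bits


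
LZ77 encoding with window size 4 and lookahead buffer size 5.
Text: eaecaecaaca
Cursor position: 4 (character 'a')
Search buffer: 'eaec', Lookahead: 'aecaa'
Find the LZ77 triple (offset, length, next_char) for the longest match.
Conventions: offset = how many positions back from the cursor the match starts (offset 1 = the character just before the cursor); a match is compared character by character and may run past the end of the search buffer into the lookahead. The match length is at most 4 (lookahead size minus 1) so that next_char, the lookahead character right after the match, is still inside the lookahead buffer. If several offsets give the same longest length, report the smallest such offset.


Try each offset into the search buffer:
  offset=1 (pos 3, char 'c'): match length 0
  offset=2 (pos 2, char 'e'): match length 0
  offset=3 (pos 1, char 'a'): match length 4
  offset=4 (pos 0, char 'e'): match length 0
Longest match has length 4 at offset 3.
next_char = character at position 4 + 4 = 8 -> 'a'

Best match: offset=3, length=4 (matching 'aeca' starting at position 1)
LZ77 triple: (3, 4, 'a')


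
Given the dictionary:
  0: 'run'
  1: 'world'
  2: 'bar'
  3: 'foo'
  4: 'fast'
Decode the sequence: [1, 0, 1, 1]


Look up each index in the dictionary:
  1 -> 'world'
  0 -> 'run'
  1 -> 'world'
  1 -> 'world'

Decoded: "world run world world"


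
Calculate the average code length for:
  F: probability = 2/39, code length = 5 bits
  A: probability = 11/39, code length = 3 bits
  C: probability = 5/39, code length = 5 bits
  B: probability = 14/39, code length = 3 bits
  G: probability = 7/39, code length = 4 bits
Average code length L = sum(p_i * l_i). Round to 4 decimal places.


Weighted contributions p_i * l_i:
  F: (2/39) * 5 = 10/39
  A: (11/39) * 3 = 33/39
  C: (5/39) * 5 = 25/39
  B: (14/39) * 3 = 42/39
  G: (7/39) * 4 = 28/39
Sum = (10 + 33 + 25 + 42 + 28)/39 = 138/39

L = 138/39 = 3.5385 bits/symbol


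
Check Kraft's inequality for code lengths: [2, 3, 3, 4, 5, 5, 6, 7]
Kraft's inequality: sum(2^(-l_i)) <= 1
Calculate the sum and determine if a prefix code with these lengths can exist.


Sum = 2^(-2) + 2^(-3) + 2^(-3) + 2^(-4) + 2^(-5) + 2^(-5) + 2^(-6) + 2^(-7)
    = 0.25 + 0.125 + 0.125 + 0.0625 + 0.03125 + 0.03125 + 0.015625 + 0.0078125
    = 83/128 = 0.6484375
Since 0.6484375 <= 1, Kraft's inequality IS satisfied.
A prefix code with these lengths CAN exist.

Kraft sum = 0.6484375. Satisfied.


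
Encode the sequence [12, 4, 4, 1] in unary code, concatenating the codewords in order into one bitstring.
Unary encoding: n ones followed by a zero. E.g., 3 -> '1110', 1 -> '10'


Encode each number as n ones followed by a terminating 0:
  12 -> 1111111111110 (13 bits)
  4 -> 11110 (5 bits)
  4 -> 11110 (5 bits)
  1 -> 10 (2 bits)
Total length = 13 + 5 + 5 + 2 = 25 bits.

Unary([12, 4, 4, 1]) = 1111111111110111101111010 (25 bits)


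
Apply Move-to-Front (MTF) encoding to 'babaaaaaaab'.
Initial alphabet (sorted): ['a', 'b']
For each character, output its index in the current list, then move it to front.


MTF encoding:
'b': index 1 in ['a', 'b'] -> ['b', 'a']
'a': index 1 in ['b', 'a'] -> ['a', 'b']
'b': index 1 in ['a', 'b'] -> ['b', 'a']
'a': index 1 in ['b', 'a'] -> ['a', 'b']
'a': index 0 in ['a', 'b'] -> ['a', 'b']
'a': index 0 in ['a', 'b'] -> ['a', 'b']
'a': index 0 in ['a', 'b'] -> ['a', 'b']
'a': index 0 in ['a', 'b'] -> ['a', 'b']
'a': index 0 in ['a', 'b'] -> ['a', 'b']
'a': index 0 in ['a', 'b'] -> ['a', 'b']
'b': index 1 in ['a', 'b'] -> ['b', 'a']


Output: [1, 1, 1, 1, 0, 0, 0, 0, 0, 0, 1]


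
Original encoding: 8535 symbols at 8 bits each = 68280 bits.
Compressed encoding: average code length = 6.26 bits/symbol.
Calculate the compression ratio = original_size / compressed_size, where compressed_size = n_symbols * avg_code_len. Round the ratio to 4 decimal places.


original_size = n_symbols * orig_bits = 8535 * 8 = 68280 bits
compressed_size = n_symbols * avg_code_len = 8535 * 6.26 = 53429.1 bits
ratio = original_size / compressed_size = 68280 / 53429.1 = 1.278

Compression ratio = 1.278


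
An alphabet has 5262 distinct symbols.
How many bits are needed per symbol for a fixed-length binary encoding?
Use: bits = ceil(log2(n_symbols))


log2(5262) = 12.3614
Bracket: 2^12 = 4096 < 5262 <= 2^13 = 8192
So ceil(log2(5262)) = 13

bits = ceil(log2(5262)) = ceil(12.3614) = 13 bits


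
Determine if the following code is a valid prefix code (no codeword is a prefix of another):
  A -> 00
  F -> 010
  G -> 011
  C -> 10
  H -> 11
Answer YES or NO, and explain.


Checking each pair (does one codeword prefix another?):
  A='00' vs F='010': no prefix
  A='00' vs G='011': no prefix
  A='00' vs C='10': no prefix
  A='00' vs H='11': no prefix
  F='010' vs A='00': no prefix
  F='010' vs G='011': no prefix
  F='010' vs C='10': no prefix
  F='010' vs H='11': no prefix
  G='011' vs A='00': no prefix
  G='011' vs F='010': no prefix
  G='011' vs C='10': no prefix
  G='011' vs H='11': no prefix
  C='10' vs A='00': no prefix
  C='10' vs F='010': no prefix
  C='10' vs G='011': no prefix
  C='10' vs H='11': no prefix
  H='11' vs A='00': no prefix
  H='11' vs F='010': no prefix
  H='11' vs G='011': no prefix
  H='11' vs C='10': no prefix
No violation found over all pairs.

YES -- this is a valid prefix code. No codeword is a prefix of any other codeword.


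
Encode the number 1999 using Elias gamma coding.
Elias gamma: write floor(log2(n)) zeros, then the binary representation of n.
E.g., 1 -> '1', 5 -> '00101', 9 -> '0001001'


num_bits = floor(log2(1999)) + 1 = 11
leading_zeros = num_bits - 1 = 10
binary(1999) = 11111001111

Elias gamma(1999) = '0000000000' + '11111001111' = 000000000011111001111 (21 bits)


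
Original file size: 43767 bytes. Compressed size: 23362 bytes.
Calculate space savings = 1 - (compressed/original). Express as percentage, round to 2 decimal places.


ratio = compressed/original = 23362/43767 = 0.533781
savings = 1 - ratio = 1 - 0.533781 = 0.466219
as a percentage: 0.466219 * 100 = 46.62%

Space savings = 1 - 23362/43767 = 46.62%


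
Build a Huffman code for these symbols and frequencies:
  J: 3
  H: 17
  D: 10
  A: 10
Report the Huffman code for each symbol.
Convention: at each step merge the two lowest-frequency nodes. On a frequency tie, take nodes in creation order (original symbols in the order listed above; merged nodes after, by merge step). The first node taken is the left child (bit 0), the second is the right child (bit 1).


Huffman tree construction:
Step 1: Merge J(3) + D(10) = 13
Step 2: Merge A(10) + (J+D)(13) = 23
Step 3: Merge H(17) + (A+(J+D))(23) = 40
Read each symbol's code off the tree from the root (left child = 0, right child = 1).

Codes:
  J: 110 (length 3)
  H: 0 (length 1)
  D: 111 (length 3)
  A: 10 (length 2)
Average code length: 76/40 = 1.9000 bits/symbol


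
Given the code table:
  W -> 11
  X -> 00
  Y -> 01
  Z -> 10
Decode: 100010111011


Decoding:
10 -> Z
00 -> X
10 -> Z
11 -> W
10 -> Z
11 -> W


Result: ZXZWZW


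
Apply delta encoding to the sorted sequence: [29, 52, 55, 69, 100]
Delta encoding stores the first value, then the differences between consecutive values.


First value: 29
Deltas:
  52 - 29 = 23
  55 - 52 = 3
  69 - 55 = 14
  100 - 69 = 31


Delta encoded: [29, 23, 3, 14, 31]


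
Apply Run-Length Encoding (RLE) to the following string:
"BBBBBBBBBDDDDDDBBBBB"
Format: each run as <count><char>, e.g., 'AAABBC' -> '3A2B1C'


Scanning runs left to right:
  i=0: run of 'B' x 9 -> '9B'
  i=9: run of 'D' x 6 -> '6D'
  i=15: run of 'B' x 5 -> '5B'

RLE = 9B6D5B


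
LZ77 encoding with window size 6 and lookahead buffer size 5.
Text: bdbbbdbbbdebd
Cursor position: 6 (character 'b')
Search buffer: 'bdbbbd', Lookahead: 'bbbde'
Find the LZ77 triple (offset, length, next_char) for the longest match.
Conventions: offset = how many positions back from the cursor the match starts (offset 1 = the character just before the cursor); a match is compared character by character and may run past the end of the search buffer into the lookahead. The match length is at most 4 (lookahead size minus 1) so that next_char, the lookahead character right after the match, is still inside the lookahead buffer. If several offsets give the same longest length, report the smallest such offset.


Try each offset into the search buffer:
  offset=1 (pos 5, char 'd'): match length 0
  offset=2 (pos 4, char 'b'): match length 1
  offset=3 (pos 3, char 'b'): match length 2
  offset=4 (pos 2, char 'b'): match length 4
  offset=5 (pos 1, char 'd'): match length 0
  offset=6 (pos 0, char 'b'): match length 1
Longest match has length 4 at offset 4.
next_char = character at position 6 + 4 = 10 -> 'e'

Best match: offset=4, length=4 (matching 'bbbd' starting at position 2)
LZ77 triple: (4, 4, 'e')


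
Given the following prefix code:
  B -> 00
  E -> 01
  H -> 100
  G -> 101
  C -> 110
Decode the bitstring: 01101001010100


Decoding step by step:
Bits 01 -> E
Bits 101 -> G
Bits 00 -> B
Bits 101 -> G
Bits 01 -> E
Bits 00 -> B


Decoded message: EGBGEB


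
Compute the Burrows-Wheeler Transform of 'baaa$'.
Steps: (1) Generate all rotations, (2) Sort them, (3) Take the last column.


Rotations (sorted):
  0: $baaa -> last char: a
  1: a$baa -> last char: a
  2: aa$ba -> last char: a
  3: aaa$b -> last char: b
  4: baaa$ -> last char: $


BWT = aaab$


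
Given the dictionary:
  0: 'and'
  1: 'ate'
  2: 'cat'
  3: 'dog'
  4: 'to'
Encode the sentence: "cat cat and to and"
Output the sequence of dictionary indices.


Look up each word in the dictionary:
  'cat' -> 2
  'cat' -> 2
  'and' -> 0
  'to' -> 4
  'and' -> 0

Encoded: [2, 2, 0, 4, 0]


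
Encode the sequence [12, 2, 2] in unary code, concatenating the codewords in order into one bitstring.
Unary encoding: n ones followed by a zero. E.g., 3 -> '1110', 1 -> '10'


Encode each number as n ones followed by a terminating 0:
  12 -> 1111111111110 (13 bits)
  2 -> 110 (3 bits)
  2 -> 110 (3 bits)
Total length = 13 + 3 + 3 = 19 bits.

Unary([12, 2, 2]) = 1111111111110110110 (19 bits)


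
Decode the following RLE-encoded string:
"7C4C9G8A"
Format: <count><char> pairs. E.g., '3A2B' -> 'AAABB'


Expanding each <count><char> pair:
  7C -> 'CCCCCCC'
  4C -> 'CCCC'
  9G -> 'GGGGGGGGG'
  8A -> 'AAAAAAAA'

Decoded = CCCCCCCCCCCGGGGGGGGGAAAAAAAA


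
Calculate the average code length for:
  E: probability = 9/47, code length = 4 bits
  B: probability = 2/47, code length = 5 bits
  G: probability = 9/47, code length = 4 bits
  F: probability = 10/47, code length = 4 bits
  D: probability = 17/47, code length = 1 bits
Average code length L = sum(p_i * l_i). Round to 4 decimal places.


Weighted contributions p_i * l_i:
  E: (9/47) * 4 = 36/47
  B: (2/47) * 5 = 10/47
  G: (9/47) * 4 = 36/47
  F: (10/47) * 4 = 40/47
  D: (17/47) * 1 = 17/47
Sum = (36 + 10 + 36 + 40 + 17)/47 = 139/47

L = 139/47 = 2.9574 bits/symbol


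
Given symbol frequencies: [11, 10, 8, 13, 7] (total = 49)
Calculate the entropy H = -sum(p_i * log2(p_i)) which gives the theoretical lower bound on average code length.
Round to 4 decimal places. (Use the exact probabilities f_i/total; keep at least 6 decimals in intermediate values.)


Per-symbol terms -p_i * log2(p_i) with p_i = f_i/49:
  p = 11/49 = 0.224490: log2(p) = -2.155278, -p*log2(p) = 0.483838
  p = 10/49 = 0.204082: log2(p) = -2.292782, -p*log2(p) = 0.467915
  p = 8/49 = 0.163265: log2(p) = -2.614710, -p*log2(p) = 0.426891
  p = 13/49 = 0.265306: log2(p) = -1.914270, -p*log2(p) = 0.507868
  p = 7/49 = 0.142857: log2(p) = -2.807355, -p*log2(p) = 0.401051
H = 0.483838 + 0.467915 + 0.426891 + 0.507868 + 0.401051 = 2.287563

H = 2.2876 bits/symbol


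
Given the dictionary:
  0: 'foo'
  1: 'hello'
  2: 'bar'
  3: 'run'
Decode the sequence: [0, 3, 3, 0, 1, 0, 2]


Look up each index in the dictionary:
  0 -> 'foo'
  3 -> 'run'
  3 -> 'run'
  0 -> 'foo'
  1 -> 'hello'
  0 -> 'foo'
  2 -> 'bar'

Decoded: "foo run run foo hello foo bar"


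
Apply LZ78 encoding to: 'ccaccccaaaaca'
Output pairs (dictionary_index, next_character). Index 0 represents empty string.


LZ78 encoding steps:
Dictionary: {0: ''}
Step 1: w='' (idx 0), next='c' -> output (0, 'c'), add 'c' as idx 1
Step 2: w='c' (idx 1), next='a' -> output (1, 'a'), add 'ca' as idx 2
Step 3: w='c' (idx 1), next='c' -> output (1, 'c'), add 'cc' as idx 3
Step 4: w='cc' (idx 3), next='a' -> output (3, 'a'), add 'cca' as idx 4
Step 5: w='' (idx 0), next='a' -> output (0, 'a'), add 'a' as idx 5
Step 6: w='a' (idx 5), next='a' -> output (5, 'a'), add 'aa' as idx 6
Step 7: w='ca' (idx 2), end of input -> output (2, '')


Encoded: [(0, 'c'), (1, 'a'), (1, 'c'), (3, 'a'), (0, 'a'), (5, 'a'), (2, '')]


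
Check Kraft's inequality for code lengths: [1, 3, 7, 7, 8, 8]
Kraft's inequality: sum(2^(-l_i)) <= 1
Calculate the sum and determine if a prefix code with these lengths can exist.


Sum = 2^(-1) + 2^(-3) + 2^(-7) + 2^(-7) + 2^(-8) + 2^(-8)
    = 0.5 + 0.125 + 0.0078125 + 0.0078125 + 0.00390625 + 0.00390625
    = 166/256 = 0.6484375
Since 0.6484375 <= 1, Kraft's inequality IS satisfied.
A prefix code with these lengths CAN exist.

Kraft sum = 0.6484375. Satisfied.


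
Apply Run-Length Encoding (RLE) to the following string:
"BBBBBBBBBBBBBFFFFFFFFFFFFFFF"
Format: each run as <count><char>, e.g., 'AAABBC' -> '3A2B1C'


Scanning runs left to right:
  i=0: run of 'B' x 13 -> '13B'
  i=13: run of 'F' x 15 -> '15F'

RLE = 13B15F


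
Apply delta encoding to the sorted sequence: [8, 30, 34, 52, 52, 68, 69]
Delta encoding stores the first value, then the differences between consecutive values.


First value: 8
Deltas:
  30 - 8 = 22
  34 - 30 = 4
  52 - 34 = 18
  52 - 52 = 0
  68 - 52 = 16
  69 - 68 = 1


Delta encoded: [8, 22, 4, 18, 0, 16, 1]


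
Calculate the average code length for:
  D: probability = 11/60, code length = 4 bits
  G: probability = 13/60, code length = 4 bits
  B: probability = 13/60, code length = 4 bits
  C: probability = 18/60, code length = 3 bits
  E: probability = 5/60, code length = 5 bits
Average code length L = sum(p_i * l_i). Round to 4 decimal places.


Weighted contributions p_i * l_i:
  D: (11/60) * 4 = 44/60
  G: (13/60) * 4 = 52/60
  B: (13/60) * 4 = 52/60
  C: (18/60) * 3 = 54/60
  E: (5/60) * 5 = 25/60
Sum = (44 + 52 + 52 + 54 + 25)/60 = 227/60

L = 227/60 = 3.7833 bits/symbol


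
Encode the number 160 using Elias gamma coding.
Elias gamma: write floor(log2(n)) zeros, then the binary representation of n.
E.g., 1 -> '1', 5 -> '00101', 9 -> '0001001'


num_bits = floor(log2(160)) + 1 = 8
leading_zeros = num_bits - 1 = 7
binary(160) = 10100000

Elias gamma(160) = '0000000' + '10100000' = 000000010100000 (15 bits)


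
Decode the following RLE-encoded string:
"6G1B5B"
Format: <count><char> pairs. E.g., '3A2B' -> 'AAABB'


Expanding each <count><char> pair:
  6G -> 'GGGGGG'
  1B -> 'B'
  5B -> 'BBBBB'

Decoded = GGGGGGBBBBBB


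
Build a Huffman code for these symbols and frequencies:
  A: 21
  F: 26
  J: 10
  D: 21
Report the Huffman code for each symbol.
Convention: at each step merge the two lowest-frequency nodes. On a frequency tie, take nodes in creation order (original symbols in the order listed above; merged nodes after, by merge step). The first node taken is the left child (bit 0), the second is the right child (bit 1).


Huffman tree construction:
Step 1: Merge J(10) + A(21) = 31
Step 2: Merge D(21) + F(26) = 47
Step 3: Merge (J+A)(31) + (D+F)(47) = 78
Read each symbol's code off the tree from the root (left child = 0, right child = 1).

Codes:
  A: 01 (length 2)
  F: 11 (length 2)
  J: 00 (length 2)
  D: 10 (length 2)
Average code length: 156/78 = 2.0000 bits/symbol


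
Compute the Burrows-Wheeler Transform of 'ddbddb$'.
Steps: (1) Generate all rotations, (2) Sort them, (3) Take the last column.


Rotations (sorted):
  0: $ddbddb -> last char: b
  1: b$ddbdd -> last char: d
  2: bddb$dd -> last char: d
  3: db$ddbd -> last char: d
  4: dbddb$d -> last char: d
  5: ddb$ddb -> last char: b
  6: ddbddb$ -> last char: $


BWT = bddddb$


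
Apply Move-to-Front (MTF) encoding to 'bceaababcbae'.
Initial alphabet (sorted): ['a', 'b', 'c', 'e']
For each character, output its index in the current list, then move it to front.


MTF encoding:
'b': index 1 in ['a', 'b', 'c', 'e'] -> ['b', 'a', 'c', 'e']
'c': index 2 in ['b', 'a', 'c', 'e'] -> ['c', 'b', 'a', 'e']
'e': index 3 in ['c', 'b', 'a', 'e'] -> ['e', 'c', 'b', 'a']
'a': index 3 in ['e', 'c', 'b', 'a'] -> ['a', 'e', 'c', 'b']
'a': index 0 in ['a', 'e', 'c', 'b'] -> ['a', 'e', 'c', 'b']
'b': index 3 in ['a', 'e', 'c', 'b'] -> ['b', 'a', 'e', 'c']
'a': index 1 in ['b', 'a', 'e', 'c'] -> ['a', 'b', 'e', 'c']
'b': index 1 in ['a', 'b', 'e', 'c'] -> ['b', 'a', 'e', 'c']
'c': index 3 in ['b', 'a', 'e', 'c'] -> ['c', 'b', 'a', 'e']
'b': index 1 in ['c', 'b', 'a', 'e'] -> ['b', 'c', 'a', 'e']
'a': index 2 in ['b', 'c', 'a', 'e'] -> ['a', 'b', 'c', 'e']
'e': index 3 in ['a', 'b', 'c', 'e'] -> ['e', 'a', 'b', 'c']


Output: [1, 2, 3, 3, 0, 3, 1, 1, 3, 1, 2, 3]


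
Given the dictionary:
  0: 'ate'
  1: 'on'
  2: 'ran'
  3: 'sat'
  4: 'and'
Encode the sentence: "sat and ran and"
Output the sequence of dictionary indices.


Look up each word in the dictionary:
  'sat' -> 3
  'and' -> 4
  'ran' -> 2
  'and' -> 4

Encoded: [3, 4, 2, 4]


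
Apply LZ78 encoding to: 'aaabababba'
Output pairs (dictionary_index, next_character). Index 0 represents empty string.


LZ78 encoding steps:
Dictionary: {0: ''}
Step 1: w='' (idx 0), next='a' -> output (0, 'a'), add 'a' as idx 1
Step 2: w='a' (idx 1), next='a' -> output (1, 'a'), add 'aa' as idx 2
Step 3: w='' (idx 0), next='b' -> output (0, 'b'), add 'b' as idx 3
Step 4: w='a' (idx 1), next='b' -> output (1, 'b'), add 'ab' as idx 4
Step 5: w='ab' (idx 4), next='b' -> output (4, 'b'), add 'abb' as idx 5
Step 6: w='a' (idx 1), end of input -> output (1, '')


Encoded: [(0, 'a'), (1, 'a'), (0, 'b'), (1, 'b'), (4, 'b'), (1, '')]


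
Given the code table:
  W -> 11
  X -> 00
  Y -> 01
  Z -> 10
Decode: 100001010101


Decoding:
10 -> Z
00 -> X
01 -> Y
01 -> Y
01 -> Y
01 -> Y


Result: ZXYYYY


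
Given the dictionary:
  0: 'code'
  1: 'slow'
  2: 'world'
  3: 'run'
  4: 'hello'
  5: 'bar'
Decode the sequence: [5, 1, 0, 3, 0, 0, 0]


Look up each index in the dictionary:
  5 -> 'bar'
  1 -> 'slow'
  0 -> 'code'
  3 -> 'run'
  0 -> 'code'
  0 -> 'code'
  0 -> 'code'

Decoded: "bar slow code run code code code"


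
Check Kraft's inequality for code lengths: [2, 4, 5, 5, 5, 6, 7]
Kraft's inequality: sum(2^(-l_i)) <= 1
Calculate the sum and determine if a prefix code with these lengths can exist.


Sum = 2^(-2) + 2^(-4) + 2^(-5) + 2^(-5) + 2^(-5) + 2^(-6) + 2^(-7)
    = 0.25 + 0.0625 + 0.03125 + 0.03125 + 0.03125 + 0.015625 + 0.0078125
    = 55/128 = 0.4296875
Since 0.4296875 <= 1, Kraft's inequality IS satisfied.
A prefix code with these lengths CAN exist.

Kraft sum = 0.4296875. Satisfied.


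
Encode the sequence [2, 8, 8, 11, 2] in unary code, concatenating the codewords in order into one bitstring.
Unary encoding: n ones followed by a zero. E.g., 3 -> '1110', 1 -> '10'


Encode each number as n ones followed by a terminating 0:
  2 -> 110 (3 bits)
  8 -> 111111110 (9 bits)
  8 -> 111111110 (9 bits)
  11 -> 111111111110 (12 bits)
  2 -> 110 (3 bits)
Total length = 3 + 9 + 9 + 12 + 3 = 36 bits.

Unary([2, 8, 8, 11, 2]) = 110111111110111111110111111111110110 (36 bits)


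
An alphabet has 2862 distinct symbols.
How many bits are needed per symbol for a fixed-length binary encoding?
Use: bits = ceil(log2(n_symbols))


log2(2862) = 11.4828
Bracket: 2^11 = 2048 < 2862 <= 2^12 = 4096
So ceil(log2(2862)) = 12

bits = ceil(log2(2862)) = ceil(11.4828) = 12 bits


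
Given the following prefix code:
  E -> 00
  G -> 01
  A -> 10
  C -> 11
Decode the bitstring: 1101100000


Decoding step by step:
Bits 11 -> C
Bits 01 -> G
Bits 10 -> A
Bits 00 -> E
Bits 00 -> E


Decoded message: CGAEE


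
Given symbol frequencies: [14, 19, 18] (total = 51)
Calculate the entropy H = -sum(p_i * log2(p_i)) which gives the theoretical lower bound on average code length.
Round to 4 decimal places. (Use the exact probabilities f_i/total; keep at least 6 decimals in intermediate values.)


Per-symbol terms -p_i * log2(p_i) with p_i = f_i/51:
  p = 14/51 = 0.274510: log2(p) = -1.865070, -p*log2(p) = 0.511980
  p = 19/51 = 0.372549: log2(p) = -1.424498, -p*log2(p) = 0.530695
  p = 18/51 = 0.352941: log2(p) = -1.502500, -p*log2(p) = 0.530294
H = 0.511980 + 0.530695 + 0.530294 = 1.572969

H = 1.573 bits/symbol


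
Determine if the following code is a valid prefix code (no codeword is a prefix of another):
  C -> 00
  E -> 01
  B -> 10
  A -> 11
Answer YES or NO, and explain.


Checking each pair (does one codeword prefix another?):
  C='00' vs E='01': no prefix
  C='00' vs B='10': no prefix
  C='00' vs A='11': no prefix
  E='01' vs C='00': no prefix
  E='01' vs B='10': no prefix
  E='01' vs A='11': no prefix
  B='10' vs C='00': no prefix
  B='10' vs E='01': no prefix
  B='10' vs A='11': no prefix
  A='11' vs C='00': no prefix
  A='11' vs E='01': no prefix
  A='11' vs B='10': no prefix
No violation found over all pairs.

YES -- this is a valid prefix code. No codeword is a prefix of any other codeword.


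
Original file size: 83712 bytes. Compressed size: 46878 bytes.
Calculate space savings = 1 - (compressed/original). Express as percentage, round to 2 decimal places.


ratio = compressed/original = 46878/83712 = 0.559991
savings = 1 - ratio = 1 - 0.559991 = 0.440009
as a percentage: 0.440009 * 100 = 44.0%

Space savings = 1 - 46878/83712 = 44.0%


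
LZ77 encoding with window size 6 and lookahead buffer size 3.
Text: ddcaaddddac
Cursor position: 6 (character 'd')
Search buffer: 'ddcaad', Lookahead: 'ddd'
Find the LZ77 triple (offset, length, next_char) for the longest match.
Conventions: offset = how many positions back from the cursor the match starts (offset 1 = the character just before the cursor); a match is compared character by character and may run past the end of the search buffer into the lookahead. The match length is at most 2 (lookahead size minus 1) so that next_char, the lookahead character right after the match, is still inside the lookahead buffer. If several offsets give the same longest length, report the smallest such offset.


Try each offset into the search buffer:
  offset=1 (pos 5, char 'd'): match length 2
  offset=2 (pos 4, char 'a'): match length 0
  offset=3 (pos 3, char 'a'): match length 0
  offset=4 (pos 2, char 'c'): match length 0
  offset=5 (pos 1, char 'd'): match length 1
  offset=6 (pos 0, char 'd'): match length 2
Longest match has length 2, found at offsets 1, 6; take the smallest, offset 1.
next_char = character at position 6 + 2 = 8 -> 'd'

Best match: offset=1, length=2 (matching 'dd' starting at position 5)
LZ77 triple: (1, 2, 'd')
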